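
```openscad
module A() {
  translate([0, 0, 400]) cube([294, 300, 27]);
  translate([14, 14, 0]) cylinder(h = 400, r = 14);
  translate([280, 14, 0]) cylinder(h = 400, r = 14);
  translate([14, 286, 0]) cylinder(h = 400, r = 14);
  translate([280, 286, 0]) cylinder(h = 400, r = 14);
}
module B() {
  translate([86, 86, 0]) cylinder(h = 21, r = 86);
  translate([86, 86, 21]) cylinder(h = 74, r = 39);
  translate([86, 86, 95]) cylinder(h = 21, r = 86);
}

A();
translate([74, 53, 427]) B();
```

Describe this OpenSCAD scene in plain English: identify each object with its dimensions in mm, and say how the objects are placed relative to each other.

A is a simple wooden stool: a rectangular seat 294 mm (x) by 300 mm (y), 27 mm thick, top face at z = 427 mm, on four round legs, each 28 mm in diameter. The legs rest on z = 0, each leg's axis is inset half a diameter from the nearest pair of seat edges (so the leg's bounding box is flush with the corner).

B is a spool: two coaxial disc flanges of radius 86 mm and thickness 21 mm, joined by a core cylinder of radius 39 mm and height 74 mm. The lower flange rests on z = 0 and the three cylinders share a vertical axis.

The spool is on top of the stool.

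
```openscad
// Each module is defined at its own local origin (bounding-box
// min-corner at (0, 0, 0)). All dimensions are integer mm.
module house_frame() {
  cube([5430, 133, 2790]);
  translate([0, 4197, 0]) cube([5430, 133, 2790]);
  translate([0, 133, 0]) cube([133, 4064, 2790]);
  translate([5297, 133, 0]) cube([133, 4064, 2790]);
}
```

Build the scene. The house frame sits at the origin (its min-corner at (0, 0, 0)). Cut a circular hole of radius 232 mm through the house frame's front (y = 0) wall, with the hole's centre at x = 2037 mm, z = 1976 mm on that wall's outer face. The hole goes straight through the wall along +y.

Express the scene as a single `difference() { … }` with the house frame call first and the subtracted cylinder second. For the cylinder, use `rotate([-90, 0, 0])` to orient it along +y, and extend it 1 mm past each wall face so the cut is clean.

difference() {
  house_frame();
  translate([2037, -1, 1976]) rotate([-90, 0, 0]) cylinder(h = 135, r = 232);
}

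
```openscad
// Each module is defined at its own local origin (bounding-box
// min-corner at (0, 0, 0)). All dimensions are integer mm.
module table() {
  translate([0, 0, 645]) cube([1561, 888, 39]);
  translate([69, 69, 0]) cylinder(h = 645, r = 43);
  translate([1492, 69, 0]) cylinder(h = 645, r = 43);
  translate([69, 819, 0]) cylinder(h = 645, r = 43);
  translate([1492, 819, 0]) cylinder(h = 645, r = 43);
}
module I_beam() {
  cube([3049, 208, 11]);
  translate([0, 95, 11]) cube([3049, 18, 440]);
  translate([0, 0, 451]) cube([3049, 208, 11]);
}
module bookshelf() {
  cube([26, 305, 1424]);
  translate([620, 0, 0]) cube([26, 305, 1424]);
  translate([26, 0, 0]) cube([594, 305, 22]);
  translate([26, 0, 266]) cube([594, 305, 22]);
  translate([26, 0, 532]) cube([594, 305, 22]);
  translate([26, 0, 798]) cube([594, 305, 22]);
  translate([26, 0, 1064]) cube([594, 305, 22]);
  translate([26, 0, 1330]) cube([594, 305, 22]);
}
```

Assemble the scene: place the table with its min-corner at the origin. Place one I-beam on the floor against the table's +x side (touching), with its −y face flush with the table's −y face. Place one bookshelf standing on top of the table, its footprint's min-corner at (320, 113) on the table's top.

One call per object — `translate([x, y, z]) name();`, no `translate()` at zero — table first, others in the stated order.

table();
translate([1561, 0, 0]) I_beam();
translate([320, 113, 684]) bookshelf();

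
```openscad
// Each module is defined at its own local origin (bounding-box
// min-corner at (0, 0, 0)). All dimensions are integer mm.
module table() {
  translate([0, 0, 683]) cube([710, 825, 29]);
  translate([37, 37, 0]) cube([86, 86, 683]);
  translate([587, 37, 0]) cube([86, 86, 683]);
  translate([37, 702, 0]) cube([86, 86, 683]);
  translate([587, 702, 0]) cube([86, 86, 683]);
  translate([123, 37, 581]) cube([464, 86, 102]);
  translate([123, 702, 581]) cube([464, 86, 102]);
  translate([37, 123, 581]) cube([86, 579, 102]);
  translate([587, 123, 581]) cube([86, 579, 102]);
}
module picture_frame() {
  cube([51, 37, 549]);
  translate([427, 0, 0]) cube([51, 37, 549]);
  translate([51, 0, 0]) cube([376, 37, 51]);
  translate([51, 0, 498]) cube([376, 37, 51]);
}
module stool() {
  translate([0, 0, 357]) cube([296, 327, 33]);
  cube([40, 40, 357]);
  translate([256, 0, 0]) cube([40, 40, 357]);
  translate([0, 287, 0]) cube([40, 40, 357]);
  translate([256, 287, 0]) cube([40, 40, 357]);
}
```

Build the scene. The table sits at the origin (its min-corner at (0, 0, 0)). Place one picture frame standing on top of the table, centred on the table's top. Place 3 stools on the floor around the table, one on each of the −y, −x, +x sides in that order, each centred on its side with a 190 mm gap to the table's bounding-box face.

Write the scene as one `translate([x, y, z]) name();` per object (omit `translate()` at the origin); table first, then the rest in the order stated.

table();
translate([116, 394, 712]) picture_frame();
translate([207, -517, 0]) stool();
translate([-486, 249, 0]) stool();
translate([900, 249, 0]) stool();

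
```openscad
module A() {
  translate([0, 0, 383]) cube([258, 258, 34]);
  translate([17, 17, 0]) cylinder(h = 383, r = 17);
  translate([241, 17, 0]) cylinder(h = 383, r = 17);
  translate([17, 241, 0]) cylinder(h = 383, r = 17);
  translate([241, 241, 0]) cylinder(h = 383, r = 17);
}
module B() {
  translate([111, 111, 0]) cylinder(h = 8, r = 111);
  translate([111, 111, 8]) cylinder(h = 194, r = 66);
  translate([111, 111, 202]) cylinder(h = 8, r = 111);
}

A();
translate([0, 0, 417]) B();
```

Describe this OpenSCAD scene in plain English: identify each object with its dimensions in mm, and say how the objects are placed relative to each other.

A is a four-legged stool. The seat is 258×258 mm, 34 mm thick, top at z = 417 mm. It stands on four round legs, each 34 mm in diameter, from z = 0 to the seat underside, each leg's axis is inset half a diameter from the nearest pair of seat edges (so the leg's bounding box is flush with the corner).

B is a spool: two coaxial disc flanges of radius 111 mm and thickness 8 mm, joined by a core cylinder of radius 66 mm and height 194 mm. The lower flange rests on z = 0 and the three cylinders share a vertical axis.

The spool is on top of the stool.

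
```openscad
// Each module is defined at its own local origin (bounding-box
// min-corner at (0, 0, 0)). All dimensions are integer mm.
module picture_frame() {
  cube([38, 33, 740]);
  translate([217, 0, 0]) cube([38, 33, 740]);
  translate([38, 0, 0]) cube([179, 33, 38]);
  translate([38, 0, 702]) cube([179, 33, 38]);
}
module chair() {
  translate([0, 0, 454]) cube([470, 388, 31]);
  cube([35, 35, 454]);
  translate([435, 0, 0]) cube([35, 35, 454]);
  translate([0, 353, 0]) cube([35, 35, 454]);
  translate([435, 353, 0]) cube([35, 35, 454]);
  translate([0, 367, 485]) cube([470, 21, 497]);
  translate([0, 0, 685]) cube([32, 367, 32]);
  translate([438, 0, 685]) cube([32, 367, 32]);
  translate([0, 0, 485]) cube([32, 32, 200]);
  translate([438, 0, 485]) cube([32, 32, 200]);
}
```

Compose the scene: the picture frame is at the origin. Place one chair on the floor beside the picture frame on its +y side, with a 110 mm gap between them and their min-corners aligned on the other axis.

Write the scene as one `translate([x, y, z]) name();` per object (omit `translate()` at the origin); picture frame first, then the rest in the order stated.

picture_frame();
translate([0, 143, 0]) chair();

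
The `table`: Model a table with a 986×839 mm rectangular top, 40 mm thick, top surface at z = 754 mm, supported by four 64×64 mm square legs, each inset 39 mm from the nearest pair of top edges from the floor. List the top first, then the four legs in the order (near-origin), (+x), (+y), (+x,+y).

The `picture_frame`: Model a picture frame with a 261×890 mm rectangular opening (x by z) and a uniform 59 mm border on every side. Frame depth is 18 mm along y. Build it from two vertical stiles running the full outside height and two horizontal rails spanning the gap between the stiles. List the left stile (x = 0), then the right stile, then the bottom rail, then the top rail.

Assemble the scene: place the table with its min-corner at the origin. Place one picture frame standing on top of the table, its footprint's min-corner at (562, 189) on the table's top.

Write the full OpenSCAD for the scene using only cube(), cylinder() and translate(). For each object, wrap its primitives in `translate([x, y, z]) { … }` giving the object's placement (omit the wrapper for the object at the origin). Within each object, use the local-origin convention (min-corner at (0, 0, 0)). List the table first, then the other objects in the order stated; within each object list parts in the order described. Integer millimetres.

translate([0, 0, 714]) cube([986, 839, 40]);
translate([39, 39, 0]) cube([64, 64, 714]);
translate([883, 39, 0]) cube([64, 64, 714]);
translate([39, 736, 0]) cube([64, 64, 714]);
translate([883, 736, 0]) cube([64, 64, 714]);
translate([562, 189, 754]) {
  cube([59, 18, 1008]);
  translate([320, 0, 0]) cube([59, 18, 1008]);
  translate([59, 0, 0]) cube([261, 18, 59]);
  translate([59, 0, 949]) cube([261, 18, 59]);
}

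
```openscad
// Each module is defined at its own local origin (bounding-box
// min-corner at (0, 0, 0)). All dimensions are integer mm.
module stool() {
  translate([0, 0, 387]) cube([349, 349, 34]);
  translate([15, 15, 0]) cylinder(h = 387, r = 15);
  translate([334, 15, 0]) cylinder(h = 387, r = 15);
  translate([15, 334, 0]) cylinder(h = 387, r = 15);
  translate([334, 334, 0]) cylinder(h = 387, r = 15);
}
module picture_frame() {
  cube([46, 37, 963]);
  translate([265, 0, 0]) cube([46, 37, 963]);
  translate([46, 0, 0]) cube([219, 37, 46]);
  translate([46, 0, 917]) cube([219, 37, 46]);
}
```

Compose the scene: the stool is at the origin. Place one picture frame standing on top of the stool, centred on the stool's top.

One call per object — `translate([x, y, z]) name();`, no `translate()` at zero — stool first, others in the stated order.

stool();
translate([19, 156, 421]) picture_frame();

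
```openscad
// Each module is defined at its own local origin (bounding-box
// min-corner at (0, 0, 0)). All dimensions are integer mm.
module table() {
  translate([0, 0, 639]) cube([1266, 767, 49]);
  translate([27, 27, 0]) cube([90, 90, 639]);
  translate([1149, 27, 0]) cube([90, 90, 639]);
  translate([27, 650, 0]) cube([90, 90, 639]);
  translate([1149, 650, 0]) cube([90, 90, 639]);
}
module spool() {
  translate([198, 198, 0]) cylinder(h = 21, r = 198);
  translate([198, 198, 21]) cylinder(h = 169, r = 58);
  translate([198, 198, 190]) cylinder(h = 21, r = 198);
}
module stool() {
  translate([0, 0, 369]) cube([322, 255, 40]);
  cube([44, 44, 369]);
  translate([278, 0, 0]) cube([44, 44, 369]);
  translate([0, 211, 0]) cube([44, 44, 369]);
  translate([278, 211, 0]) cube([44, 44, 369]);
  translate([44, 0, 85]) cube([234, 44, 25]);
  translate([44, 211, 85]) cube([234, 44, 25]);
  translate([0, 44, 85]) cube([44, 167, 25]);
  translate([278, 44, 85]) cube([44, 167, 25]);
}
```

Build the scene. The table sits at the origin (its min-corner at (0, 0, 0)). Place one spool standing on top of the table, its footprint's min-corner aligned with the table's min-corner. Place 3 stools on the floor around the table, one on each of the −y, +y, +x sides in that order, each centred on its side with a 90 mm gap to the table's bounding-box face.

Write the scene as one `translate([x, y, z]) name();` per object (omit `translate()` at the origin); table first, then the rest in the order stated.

table();
translate([0, 0, 688]) spool();
translate([472, -345, 0]) stool();
translate([472, 857, 0]) stool();
translate([1356, 256, 0]) stool();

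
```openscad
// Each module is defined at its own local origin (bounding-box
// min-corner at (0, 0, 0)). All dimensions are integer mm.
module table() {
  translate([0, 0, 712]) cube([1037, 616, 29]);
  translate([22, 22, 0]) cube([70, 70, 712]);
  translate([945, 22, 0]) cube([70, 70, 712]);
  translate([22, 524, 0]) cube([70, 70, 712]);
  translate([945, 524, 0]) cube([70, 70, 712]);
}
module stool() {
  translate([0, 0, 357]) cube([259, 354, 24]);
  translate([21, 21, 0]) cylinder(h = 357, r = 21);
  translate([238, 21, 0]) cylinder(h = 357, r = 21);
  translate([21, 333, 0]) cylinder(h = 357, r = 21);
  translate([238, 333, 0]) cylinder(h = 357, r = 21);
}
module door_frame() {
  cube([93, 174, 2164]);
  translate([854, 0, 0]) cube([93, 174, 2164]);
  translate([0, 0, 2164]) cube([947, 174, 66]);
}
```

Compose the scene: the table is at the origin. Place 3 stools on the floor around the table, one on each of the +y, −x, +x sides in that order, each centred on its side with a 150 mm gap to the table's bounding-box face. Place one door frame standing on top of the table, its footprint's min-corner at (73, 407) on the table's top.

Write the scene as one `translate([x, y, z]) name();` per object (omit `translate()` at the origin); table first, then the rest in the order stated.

table();
translate([389, 766, 0]) stool();
translate([-409, 131, 0]) stool();
translate([1187, 131, 0]) stool();
translate([73, 407, 741]) door_frame();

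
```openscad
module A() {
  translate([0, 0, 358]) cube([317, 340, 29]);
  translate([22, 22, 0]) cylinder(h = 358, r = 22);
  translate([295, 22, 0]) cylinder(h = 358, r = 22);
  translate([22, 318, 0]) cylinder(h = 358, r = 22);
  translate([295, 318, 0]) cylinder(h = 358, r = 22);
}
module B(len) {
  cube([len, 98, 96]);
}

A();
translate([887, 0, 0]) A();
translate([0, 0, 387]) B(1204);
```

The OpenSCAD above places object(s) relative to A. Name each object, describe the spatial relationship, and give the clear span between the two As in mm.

A is a stool. B is a beam. A beam spans the tops of two stools. The clear span between the two stools is 570 mm.

Second stool starts at x = 887; first ends at x = 317; clear span = 887 − 317 = 570 mm.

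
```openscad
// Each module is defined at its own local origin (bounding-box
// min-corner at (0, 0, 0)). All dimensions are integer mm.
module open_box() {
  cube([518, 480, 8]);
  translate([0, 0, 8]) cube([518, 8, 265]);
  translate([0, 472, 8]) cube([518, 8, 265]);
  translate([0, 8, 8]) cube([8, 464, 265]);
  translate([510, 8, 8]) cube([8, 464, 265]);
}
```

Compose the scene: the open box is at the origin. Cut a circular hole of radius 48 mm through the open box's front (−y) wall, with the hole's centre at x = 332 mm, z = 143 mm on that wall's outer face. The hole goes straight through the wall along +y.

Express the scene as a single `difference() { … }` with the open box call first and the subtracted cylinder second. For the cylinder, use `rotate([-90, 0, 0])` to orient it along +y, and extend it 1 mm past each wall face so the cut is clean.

difference() {
  open_box();
  translate([332, -1, 143]) rotate([-90, 0, 0]) cylinder(h = 10, r = 48);
}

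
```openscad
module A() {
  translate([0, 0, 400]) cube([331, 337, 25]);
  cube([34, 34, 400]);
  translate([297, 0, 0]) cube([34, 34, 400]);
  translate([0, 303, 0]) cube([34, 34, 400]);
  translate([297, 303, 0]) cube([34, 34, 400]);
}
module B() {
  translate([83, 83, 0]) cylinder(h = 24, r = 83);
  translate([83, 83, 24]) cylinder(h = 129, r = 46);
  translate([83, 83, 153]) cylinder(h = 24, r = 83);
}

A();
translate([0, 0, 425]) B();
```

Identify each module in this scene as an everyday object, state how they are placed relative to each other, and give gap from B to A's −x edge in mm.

The spool's min-x is at 0; the stool's min-x is 0; gap = 0 mm.

A is a stool. B is a spool. The spool is on top of the stool. The gap from the spool to the stool's −x edge is 0 mm.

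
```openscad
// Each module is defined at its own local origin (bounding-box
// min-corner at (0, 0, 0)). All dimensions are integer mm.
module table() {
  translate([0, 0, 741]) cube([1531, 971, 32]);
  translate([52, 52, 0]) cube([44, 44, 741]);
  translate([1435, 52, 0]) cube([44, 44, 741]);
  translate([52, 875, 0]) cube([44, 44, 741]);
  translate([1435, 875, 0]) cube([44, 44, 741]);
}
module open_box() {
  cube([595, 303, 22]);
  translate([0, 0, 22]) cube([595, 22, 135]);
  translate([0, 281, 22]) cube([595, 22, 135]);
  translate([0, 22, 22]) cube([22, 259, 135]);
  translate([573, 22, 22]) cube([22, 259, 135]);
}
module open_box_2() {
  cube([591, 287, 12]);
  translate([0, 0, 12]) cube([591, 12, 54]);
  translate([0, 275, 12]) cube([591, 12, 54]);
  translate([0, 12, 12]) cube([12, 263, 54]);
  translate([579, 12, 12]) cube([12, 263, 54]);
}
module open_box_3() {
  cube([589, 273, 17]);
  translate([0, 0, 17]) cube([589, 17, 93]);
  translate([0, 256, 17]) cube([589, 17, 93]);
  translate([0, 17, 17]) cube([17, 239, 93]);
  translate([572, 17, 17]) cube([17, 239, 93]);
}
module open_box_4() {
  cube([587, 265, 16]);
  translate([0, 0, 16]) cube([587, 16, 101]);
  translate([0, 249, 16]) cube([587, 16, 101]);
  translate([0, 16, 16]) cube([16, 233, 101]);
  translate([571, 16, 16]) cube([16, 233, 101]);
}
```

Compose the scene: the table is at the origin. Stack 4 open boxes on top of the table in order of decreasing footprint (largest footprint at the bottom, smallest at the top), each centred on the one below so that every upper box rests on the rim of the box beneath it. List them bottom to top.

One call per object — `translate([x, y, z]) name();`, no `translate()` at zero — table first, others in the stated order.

table();
translate([468, 334, 773]) open_box();
translate([470, 342, 930]) open_box_2();
translate([471, 349, 996]) open_box_3();
translate([472, 353, 1106]) open_box_4();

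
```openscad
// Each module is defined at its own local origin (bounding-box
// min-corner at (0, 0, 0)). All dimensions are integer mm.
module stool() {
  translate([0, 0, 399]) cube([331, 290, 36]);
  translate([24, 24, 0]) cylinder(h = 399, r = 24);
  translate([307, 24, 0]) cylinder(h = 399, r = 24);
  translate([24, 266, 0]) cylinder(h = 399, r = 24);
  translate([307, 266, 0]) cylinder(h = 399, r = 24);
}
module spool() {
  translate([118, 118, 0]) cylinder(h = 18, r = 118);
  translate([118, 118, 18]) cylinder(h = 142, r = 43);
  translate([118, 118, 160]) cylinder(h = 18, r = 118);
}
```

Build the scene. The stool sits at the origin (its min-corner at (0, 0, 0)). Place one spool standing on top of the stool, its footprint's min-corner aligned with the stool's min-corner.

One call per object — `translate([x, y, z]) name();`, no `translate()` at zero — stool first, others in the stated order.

stool();
translate([0, 0, 435]) spool();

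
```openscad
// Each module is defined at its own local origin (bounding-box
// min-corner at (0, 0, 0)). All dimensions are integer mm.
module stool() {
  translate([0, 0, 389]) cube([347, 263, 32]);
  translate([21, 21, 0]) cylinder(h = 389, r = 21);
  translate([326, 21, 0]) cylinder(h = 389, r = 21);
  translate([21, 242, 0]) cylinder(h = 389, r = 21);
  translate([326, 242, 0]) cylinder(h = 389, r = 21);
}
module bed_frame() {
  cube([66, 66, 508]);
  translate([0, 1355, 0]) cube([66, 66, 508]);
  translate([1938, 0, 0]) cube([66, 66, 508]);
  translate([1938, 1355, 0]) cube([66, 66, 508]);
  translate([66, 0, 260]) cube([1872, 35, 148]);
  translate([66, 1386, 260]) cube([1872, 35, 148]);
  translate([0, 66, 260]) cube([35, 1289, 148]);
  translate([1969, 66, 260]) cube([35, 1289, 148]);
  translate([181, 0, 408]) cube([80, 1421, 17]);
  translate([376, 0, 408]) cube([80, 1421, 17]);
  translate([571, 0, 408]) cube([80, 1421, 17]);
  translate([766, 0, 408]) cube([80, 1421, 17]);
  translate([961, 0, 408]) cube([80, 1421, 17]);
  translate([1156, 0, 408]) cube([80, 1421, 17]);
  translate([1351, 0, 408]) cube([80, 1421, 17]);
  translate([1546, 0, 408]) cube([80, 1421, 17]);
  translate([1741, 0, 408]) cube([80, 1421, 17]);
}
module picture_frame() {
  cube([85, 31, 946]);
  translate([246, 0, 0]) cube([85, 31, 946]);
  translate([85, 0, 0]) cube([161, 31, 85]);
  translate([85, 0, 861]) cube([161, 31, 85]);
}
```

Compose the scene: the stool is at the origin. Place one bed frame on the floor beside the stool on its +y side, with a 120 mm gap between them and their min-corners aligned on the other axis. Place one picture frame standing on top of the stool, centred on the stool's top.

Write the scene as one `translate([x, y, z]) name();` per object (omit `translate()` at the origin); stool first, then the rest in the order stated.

stool();
translate([0, 383, 0]) bed_frame();
translate([8, 116, 421]) picture_frame();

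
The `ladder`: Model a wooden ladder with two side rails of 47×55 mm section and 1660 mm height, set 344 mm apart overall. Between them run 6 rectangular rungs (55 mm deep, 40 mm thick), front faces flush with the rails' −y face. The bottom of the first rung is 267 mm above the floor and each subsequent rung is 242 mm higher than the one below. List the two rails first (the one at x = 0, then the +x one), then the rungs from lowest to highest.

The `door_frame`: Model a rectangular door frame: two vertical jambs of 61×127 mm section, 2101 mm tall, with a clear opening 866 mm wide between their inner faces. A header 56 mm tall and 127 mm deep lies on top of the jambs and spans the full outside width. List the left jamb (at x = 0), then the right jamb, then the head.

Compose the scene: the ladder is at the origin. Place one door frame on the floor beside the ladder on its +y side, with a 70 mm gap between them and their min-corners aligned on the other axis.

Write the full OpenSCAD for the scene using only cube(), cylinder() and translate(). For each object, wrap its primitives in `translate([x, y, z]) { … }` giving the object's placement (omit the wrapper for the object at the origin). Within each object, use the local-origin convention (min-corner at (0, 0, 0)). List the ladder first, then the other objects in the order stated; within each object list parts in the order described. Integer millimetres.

cube([47, 55, 1660]);
translate([297, 0, 0]) cube([47, 55, 1660]);
translate([47, 0, 267]) cube([250, 55, 40]);
translate([47, 0, 509]) cube([250, 55, 40]);
translate([47, 0, 751]) cube([250, 55, 40]);
translate([47, 0, 993]) cube([250, 55, 40]);
translate([47, 0, 1235]) cube([250, 55, 40]);
translate([47, 0, 1477]) cube([250, 55, 40]);
translate([0, 125, 0]) {
  cube([61, 127, 2101]);
  translate([927, 0, 0]) cube([61, 127, 2101]);
  translate([0, 0, 2101]) cube([988, 127, 56]);
}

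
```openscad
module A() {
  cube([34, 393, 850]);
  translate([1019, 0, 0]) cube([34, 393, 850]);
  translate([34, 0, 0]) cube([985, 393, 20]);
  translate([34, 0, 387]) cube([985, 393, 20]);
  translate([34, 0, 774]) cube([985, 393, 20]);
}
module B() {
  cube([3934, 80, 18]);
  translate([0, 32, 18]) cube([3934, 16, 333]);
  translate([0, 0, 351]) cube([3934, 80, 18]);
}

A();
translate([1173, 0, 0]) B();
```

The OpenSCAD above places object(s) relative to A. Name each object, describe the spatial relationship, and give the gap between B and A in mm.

A is a bookshelf. B is an I-beam. The I-beam is on the floor beside the bookshelf on its +x side. The gap between the I-beam and the bookshelf is 120 mm.

The I-beam's nearest face is 120 mm from the bookshelf's +x face.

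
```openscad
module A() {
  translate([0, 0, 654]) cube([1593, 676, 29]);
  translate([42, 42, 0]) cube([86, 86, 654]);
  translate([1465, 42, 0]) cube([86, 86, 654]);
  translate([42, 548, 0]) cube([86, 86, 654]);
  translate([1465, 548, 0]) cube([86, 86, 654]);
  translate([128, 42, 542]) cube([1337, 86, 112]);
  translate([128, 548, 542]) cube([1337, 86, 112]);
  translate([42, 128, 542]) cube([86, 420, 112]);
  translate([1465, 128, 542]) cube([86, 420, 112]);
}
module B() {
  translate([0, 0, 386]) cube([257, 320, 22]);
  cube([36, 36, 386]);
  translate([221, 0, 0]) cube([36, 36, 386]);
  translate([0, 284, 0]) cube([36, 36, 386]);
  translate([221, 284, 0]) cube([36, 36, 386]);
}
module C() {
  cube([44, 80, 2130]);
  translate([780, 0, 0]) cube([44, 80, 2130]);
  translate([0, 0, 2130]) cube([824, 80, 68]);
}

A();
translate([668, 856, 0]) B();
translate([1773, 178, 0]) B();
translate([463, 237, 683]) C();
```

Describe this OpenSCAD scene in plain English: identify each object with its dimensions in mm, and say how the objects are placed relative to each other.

A is a table: top 1593 mm (x) × 676 mm (y), 29 mm thick, upper face at z = 683 mm, on four 86×86 mm square legs, each inset 42 mm from the nearest pair of top edges, running from z = 0 to the bottom of the top. Four apron rails, 86 mm thick and 112 mm tall, run between adjacent legs with their top edges flush with the underside of the top and their outer faces flush with the legs' outer faces.

B is a simple wooden stool: a rectangular seat 257 mm (x) by 320 mm (y), 22 mm thick, top face at z = 408 mm, on four square legs, each 36×36 mm in cross-section. The legs rest on z = 0, each flush with a corner of the seat.

C is a rectangular door frame: two vertical jambs of 44×80 mm section, 2130 mm tall, with a clear opening 736 mm wide between their inner faces. A header 68 mm tall and 80 mm deep lies on top of the jambs and spans the full outside width.

Two stools sit around the table at the +y, +x sides. The door frame is on top of the table.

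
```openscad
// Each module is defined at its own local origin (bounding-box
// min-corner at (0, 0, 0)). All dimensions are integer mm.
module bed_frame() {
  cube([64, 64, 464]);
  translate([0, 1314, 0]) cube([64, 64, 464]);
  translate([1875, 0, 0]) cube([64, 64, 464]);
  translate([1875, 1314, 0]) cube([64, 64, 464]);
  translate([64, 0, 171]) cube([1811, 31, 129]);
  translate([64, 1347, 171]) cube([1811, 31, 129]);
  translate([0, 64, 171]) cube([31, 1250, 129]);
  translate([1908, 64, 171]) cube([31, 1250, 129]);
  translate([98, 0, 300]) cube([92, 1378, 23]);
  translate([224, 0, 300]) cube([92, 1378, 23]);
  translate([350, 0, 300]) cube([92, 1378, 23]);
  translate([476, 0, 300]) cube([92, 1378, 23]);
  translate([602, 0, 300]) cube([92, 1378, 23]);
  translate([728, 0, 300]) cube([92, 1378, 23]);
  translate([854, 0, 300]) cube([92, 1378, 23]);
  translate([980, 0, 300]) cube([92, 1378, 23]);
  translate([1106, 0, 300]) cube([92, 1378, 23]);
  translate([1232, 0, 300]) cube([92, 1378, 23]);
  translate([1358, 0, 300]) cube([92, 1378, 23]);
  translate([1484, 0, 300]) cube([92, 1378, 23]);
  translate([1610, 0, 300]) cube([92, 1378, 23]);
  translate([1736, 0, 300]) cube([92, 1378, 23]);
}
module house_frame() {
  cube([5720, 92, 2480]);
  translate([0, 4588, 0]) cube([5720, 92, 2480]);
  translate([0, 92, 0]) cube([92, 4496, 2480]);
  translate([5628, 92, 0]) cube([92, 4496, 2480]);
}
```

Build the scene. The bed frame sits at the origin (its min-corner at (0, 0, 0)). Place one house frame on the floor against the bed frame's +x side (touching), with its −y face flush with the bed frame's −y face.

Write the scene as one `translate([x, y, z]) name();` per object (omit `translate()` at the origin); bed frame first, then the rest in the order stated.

bed_frame();
translate([1939, 0, 0]) house_frame();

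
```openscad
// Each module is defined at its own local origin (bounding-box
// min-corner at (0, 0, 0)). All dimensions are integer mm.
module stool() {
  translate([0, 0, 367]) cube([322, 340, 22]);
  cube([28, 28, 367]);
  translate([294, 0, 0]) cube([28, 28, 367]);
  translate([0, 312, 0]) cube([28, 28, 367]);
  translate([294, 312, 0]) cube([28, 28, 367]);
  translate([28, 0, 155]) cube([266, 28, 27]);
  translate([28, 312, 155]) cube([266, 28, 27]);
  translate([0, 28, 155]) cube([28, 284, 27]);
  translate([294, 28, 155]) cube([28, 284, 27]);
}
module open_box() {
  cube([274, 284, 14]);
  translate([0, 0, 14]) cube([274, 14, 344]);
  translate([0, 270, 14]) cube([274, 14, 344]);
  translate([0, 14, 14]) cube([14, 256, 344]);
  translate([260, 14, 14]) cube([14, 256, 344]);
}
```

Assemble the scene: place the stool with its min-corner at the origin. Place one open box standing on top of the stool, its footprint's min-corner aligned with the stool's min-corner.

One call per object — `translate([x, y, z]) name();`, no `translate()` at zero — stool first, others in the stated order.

stool();
translate([0, 0, 389]) open_box();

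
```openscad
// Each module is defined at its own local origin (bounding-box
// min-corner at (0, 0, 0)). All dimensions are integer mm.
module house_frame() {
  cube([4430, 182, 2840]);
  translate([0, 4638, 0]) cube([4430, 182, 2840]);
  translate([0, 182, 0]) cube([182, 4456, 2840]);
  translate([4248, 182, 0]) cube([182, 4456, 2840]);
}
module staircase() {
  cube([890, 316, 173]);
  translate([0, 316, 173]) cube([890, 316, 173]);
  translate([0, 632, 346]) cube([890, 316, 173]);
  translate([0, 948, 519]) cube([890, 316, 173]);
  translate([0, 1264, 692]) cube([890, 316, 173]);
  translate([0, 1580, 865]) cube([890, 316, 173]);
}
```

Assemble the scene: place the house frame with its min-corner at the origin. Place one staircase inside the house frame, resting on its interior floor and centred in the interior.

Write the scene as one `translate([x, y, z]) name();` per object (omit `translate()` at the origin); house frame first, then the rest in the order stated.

house_frame();
translate([1770, 1462, 0]) staircase();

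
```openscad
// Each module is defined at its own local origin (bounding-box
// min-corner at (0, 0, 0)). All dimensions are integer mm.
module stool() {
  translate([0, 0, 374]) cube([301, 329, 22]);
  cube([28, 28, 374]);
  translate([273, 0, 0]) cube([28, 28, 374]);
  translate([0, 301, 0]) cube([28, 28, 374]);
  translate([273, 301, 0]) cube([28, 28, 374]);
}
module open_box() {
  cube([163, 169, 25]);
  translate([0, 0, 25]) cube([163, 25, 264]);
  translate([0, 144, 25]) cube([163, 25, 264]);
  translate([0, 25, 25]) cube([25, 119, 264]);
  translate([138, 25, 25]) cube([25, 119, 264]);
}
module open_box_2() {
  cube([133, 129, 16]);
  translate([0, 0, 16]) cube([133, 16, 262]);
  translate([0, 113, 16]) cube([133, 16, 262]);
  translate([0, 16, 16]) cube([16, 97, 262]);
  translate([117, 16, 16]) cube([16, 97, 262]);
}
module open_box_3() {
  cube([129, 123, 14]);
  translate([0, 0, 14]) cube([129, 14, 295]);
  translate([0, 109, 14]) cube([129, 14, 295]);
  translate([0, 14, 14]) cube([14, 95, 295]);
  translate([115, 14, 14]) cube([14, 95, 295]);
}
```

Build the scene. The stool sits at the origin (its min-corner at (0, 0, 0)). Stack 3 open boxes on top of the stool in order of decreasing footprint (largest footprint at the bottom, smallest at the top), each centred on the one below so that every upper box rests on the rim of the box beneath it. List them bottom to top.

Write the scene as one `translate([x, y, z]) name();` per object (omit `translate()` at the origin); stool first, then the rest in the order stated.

stool();
translate([69, 80, 396]) open_box();
translate([84, 100, 685]) open_box_2();
translate([86, 103, 963]) open_box_3();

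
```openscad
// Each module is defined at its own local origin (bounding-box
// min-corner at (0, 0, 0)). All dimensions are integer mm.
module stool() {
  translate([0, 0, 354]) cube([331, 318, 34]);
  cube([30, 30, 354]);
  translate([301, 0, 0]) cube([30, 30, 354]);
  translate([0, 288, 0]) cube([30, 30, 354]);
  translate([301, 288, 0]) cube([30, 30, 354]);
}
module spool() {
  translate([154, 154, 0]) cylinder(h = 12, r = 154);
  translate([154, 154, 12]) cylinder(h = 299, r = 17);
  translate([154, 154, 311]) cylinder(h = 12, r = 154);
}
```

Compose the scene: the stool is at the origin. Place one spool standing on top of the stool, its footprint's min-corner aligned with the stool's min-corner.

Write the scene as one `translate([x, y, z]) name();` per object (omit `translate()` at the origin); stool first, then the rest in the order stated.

stool();
translate([0, 0, 388]) spool();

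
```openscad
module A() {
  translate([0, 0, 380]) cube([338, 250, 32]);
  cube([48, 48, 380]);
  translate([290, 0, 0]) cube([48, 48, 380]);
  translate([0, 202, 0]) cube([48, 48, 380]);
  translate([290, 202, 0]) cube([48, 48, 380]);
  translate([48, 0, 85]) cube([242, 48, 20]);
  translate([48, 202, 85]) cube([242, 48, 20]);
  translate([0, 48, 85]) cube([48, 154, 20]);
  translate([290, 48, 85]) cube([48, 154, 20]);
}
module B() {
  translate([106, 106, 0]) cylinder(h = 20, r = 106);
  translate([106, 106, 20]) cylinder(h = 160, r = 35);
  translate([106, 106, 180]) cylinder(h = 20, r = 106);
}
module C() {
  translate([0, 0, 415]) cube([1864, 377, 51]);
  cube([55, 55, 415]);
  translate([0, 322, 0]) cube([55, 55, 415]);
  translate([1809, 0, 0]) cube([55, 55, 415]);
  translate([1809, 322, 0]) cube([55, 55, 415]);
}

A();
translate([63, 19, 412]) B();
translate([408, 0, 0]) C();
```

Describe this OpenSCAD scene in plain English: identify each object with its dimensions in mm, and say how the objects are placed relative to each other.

A is a four-legged stool. The seat is 338×250 mm, 32 mm thick, top at z = 412 mm. It stands on four square legs, each 48×48 mm in cross-section, from z = 0 to the seat underside, each flush with a corner of the seat. Four stretchers, 48 mm wide and 20 mm tall, connect adjacent legs with their undersides at z = 85 mm, each running between the inner faces of the legs it joins and aligned with the legs' outer faces on the other axis.

B is a spool: two coaxial disc flanges of radius 106 mm and thickness 20 mm, joined by a core cylinder of radius 35 mm and height 160 mm. The lower flange rests on z = 0 and the three cylinders share a vertical axis.

C is a bench: a 1864×377 mm seat slab, 51 mm thick, top at z = 466 mm, on four 55×55 mm square legs flush with the seat corners and standing on z = 0.

The spool is on top of the stool, centred. The bench is on the floor beside the stool on its +x side.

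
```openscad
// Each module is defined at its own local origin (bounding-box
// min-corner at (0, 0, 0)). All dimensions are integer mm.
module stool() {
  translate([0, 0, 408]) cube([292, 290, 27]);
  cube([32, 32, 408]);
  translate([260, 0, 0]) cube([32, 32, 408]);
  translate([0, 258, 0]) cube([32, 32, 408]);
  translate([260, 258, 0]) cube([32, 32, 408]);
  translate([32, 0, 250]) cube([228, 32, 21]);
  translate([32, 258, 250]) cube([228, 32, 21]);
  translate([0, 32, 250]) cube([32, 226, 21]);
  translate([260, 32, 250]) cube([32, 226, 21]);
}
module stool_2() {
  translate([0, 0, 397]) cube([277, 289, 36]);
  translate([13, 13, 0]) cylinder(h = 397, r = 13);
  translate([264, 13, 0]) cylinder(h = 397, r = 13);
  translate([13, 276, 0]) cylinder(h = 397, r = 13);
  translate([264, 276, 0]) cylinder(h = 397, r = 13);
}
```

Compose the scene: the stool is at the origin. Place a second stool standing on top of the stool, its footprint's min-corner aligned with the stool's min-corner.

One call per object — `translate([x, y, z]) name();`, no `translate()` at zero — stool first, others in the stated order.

stool();
translate([0, 0, 435]) stool_2();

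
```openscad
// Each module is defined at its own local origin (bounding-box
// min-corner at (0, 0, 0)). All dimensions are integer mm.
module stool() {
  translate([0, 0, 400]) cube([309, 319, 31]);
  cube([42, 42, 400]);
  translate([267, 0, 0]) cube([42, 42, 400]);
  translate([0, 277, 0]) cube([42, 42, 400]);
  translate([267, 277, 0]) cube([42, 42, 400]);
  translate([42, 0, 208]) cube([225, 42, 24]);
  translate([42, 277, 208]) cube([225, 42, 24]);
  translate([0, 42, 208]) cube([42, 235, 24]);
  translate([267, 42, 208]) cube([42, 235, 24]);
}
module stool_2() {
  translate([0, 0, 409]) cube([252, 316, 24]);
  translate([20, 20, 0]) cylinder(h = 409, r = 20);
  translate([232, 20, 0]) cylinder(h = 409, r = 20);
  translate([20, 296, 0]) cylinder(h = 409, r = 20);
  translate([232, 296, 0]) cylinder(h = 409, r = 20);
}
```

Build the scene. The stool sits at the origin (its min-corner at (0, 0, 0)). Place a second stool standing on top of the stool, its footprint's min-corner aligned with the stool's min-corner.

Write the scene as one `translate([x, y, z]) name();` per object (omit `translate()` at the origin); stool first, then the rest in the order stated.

stool();
translate([0, 0, 431]) stool_2();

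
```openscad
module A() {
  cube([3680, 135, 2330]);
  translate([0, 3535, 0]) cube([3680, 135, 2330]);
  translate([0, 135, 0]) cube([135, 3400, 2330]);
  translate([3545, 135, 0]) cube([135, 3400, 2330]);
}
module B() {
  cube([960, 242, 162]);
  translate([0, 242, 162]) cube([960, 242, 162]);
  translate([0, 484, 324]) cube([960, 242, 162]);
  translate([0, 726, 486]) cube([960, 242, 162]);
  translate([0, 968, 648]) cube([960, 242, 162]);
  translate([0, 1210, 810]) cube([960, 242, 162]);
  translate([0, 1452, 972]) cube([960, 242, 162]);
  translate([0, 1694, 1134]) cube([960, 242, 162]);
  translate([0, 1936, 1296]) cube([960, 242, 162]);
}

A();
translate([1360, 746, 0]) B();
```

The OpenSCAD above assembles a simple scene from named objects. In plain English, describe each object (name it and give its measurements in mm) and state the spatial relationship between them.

A is a box-shaped house frame (walls only): outside footprint 3680×3670 mm, wall height 2330 mm, wall thickness 135 mm. The two y-facing walls run the full x-width; the two x-facing walls fit between the inner faces of the y-facing walls.

B is a run of 9 identical solid stair steps. Each tread is 960×242 mm and each step block is 162 mm high. Step 1 rests on the floor; step k is offset from step 1 by (k−1)×242 mm in y and (k−1)×162 mm in z.

The staircase sits inside the house frame, centred.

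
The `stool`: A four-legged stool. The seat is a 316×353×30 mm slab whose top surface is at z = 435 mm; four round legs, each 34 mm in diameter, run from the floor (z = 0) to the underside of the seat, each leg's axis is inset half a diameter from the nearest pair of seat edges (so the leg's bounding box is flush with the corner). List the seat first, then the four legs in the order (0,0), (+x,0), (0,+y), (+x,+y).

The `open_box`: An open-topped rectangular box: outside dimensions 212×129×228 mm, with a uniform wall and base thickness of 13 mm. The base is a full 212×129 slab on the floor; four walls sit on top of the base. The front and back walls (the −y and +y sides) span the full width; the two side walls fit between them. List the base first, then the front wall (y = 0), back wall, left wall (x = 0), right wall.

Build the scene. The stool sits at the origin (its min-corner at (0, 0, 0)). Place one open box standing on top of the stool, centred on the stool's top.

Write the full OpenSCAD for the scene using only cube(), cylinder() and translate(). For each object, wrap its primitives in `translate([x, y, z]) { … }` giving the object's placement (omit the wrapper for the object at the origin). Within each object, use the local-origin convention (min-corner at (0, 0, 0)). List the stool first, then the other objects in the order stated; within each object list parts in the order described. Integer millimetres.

translate([0, 0, 405]) cube([316, 353, 30]);
translate([17, 17, 0]) cylinder(h = 405, r = 17);
translate([299, 17, 0]) cylinder(h = 405, r = 17);
translate([17, 336, 0]) cylinder(h = 405, r = 17);
translate([299, 336, 0]) cylinder(h = 405, r = 17);
translate([52, 112, 435]) {
  cube([212, 129, 13]);
  translate([0, 0, 13]) cube([212, 13, 215]);
  translate([0, 116, 13]) cube([212, 13, 215]);
  translate([0, 13, 13]) cube([13, 103, 215]);
  translate([199, 13, 13]) cube([13, 103, 215]);
}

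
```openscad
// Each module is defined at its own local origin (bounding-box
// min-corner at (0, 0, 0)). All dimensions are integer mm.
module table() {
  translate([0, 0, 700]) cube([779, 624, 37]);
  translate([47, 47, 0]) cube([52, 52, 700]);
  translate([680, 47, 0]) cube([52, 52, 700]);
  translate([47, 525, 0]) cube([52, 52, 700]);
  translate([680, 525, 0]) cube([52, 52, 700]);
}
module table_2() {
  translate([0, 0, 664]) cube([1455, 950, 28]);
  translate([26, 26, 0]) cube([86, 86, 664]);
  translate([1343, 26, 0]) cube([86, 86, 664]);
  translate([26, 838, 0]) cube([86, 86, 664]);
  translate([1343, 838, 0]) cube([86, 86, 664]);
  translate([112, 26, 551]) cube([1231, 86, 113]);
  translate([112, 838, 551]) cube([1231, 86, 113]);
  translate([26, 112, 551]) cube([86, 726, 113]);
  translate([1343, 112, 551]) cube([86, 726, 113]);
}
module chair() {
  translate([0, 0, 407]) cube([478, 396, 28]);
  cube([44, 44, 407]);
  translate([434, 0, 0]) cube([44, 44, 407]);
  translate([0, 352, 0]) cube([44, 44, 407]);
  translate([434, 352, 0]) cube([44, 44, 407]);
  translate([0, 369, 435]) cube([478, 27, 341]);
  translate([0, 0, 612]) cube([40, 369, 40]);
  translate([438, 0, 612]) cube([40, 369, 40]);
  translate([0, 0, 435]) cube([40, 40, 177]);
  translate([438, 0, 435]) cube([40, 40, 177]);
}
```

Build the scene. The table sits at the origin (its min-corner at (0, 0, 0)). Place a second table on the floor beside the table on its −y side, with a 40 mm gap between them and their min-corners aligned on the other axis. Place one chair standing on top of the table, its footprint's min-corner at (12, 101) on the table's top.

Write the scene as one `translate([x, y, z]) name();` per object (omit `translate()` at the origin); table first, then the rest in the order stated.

table();
translate([0, -990, 0]) table_2();
translate([12, 101, 737]) chair();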